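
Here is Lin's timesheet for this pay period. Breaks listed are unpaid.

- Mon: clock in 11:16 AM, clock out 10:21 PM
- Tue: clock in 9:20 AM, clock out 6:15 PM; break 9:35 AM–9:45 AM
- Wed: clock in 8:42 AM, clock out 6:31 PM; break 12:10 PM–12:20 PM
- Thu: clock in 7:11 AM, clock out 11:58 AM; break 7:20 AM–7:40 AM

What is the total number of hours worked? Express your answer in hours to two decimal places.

Mon: 11:16 AM–10:21 PM = 11 h 5 min
Tue: 9:20 AM–6:15 PM = 8 h 55 min; less 10 min break → 8 h 45 min
Wed: 8:42 AM–6:31 PM = 9 h 49 min; less 10 min break → 9 h 39 min
Thu: 7:11 AM–11:58 AM = 4 h 47 min; less 20 min break → 4 h 27 min
Total: 11 h 5 min + 8 h 45 min + 9 h 39 min + 4 h 27 min = 33 h 56 min.

33.93 hours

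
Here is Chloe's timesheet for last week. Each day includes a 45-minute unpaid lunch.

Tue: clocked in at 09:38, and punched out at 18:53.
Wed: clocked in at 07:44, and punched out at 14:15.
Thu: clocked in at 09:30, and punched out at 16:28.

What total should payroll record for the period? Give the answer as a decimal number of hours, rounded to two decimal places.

20.48 hours

Tue: 09:38–18:53 = 9 h 15 min; less 45 min break → 8 h 30 min
Wed: 07:44–14:15 = 6 h 31 min; less 45 min break → 5 h 46 min
Thu: 09:30–16:28 = 6 h 58 min; less 45 min break → 6 h 13 min
Total: 8 h 30 min + 5 h 46 min + 6 h 13 min = 20 h 29 min.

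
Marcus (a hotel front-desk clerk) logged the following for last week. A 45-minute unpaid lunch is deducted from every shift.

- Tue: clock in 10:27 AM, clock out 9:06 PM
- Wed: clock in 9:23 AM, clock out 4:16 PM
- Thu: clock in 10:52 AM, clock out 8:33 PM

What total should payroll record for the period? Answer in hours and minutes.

Tue: 10:27 AM–9:06 PM = 10 h 39 min; less 45 min break → 9 h 54 min
Wed: 9:23 AM–4:16 PM = 6 h 53 min; less 45 min break → 6 h 8 min
Thu: 10:52 AM–8:33 PM = 9 h 41 min; less 45 min break → 8 h 56 min
Total: 9 h 54 min + 6 h 8 min + 8 h 56 min = 24 h 58 min.

24 h 58 min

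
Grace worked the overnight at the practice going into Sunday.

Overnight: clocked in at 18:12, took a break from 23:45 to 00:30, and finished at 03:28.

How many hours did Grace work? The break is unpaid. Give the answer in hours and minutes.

8 h 31 min

Overnight: 18:12 → midnight = 5 h 48 min; midnight → 03:28 = 3 h 28 min; span 9 h 16 min; less 45 min break → 8 h 31 min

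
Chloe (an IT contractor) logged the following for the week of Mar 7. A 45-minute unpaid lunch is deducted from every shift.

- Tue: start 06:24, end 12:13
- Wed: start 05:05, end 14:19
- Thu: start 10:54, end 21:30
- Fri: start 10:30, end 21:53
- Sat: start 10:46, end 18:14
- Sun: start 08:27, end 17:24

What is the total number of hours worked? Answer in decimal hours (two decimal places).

Tue: 06:24–12:13 = 5 h 49 min; less 45 min break → 5 h 4 min
Wed: 05:05–14:19 = 9 h 14 min; less 45 min break → 8 h 29 min
Thu: 10:54–21:30 = 10 h 36 min; less 45 min break → 9 h 51 min
Fri: 10:30–21:53 = 11 h 23 min; less 45 min break → 10 h 38 min
Sat: 10:46–18:14 = 7 h 28 min; less 45 min break → 6 h 43 min
Sun: 08:27–17:24 = 8 h 57 min; less 45 min break → 8 h 12 min
Total: 5 h 4 min + 8 h 29 min + 9 h 51 min + 10 h 38 min + 6 h 43 min + 8 h 12 min = 48 h 57 min.

48.95 hours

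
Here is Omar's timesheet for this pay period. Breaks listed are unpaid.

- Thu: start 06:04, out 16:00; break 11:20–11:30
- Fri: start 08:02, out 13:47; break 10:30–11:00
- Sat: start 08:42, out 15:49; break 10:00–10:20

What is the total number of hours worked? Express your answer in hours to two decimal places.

21.80 hours

Thu: 06:04–16:00 = 9 h 56 min; less 10 min break → 9 h 46 min
Fri: 08:02–13:47 = 5 h 45 min; less 30 min break → 5 h 15 min
Sat: 08:42–15:49 = 7 h 7 min; less 20 min break → 6 h 47 min
Total: 9 h 46 min + 5 h 15 min + 6 h 47 min = 21 h 48 min.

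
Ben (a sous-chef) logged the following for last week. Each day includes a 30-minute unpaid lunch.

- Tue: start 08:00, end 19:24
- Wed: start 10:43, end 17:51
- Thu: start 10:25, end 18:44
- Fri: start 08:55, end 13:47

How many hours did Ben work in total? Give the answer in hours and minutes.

29 h 43 min

Tue: 08:00–19:24 = 11 h 24 min; less 30 min break → 10 h 54 min
Wed: 10:43–17:51 = 7 h 8 min; less 30 min break → 6 h 38 min
Thu: 10:25–18:44 = 8 h 19 min; less 30 min break → 7 h 49 min
Fri: 08:55–13:47 = 4 h 52 min; less 30 min break → 4 h 22 min
Total: 10 h 54 min + 6 h 38 min + 7 h 49 min + 4 h 22 min = 29 h 43 min.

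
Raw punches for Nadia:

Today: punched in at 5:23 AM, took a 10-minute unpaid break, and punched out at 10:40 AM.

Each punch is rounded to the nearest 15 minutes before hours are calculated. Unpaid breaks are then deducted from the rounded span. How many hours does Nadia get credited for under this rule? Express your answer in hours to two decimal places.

Today: in 5:23 AM→5:30 AM, out 10:40 AM→10:45 AM; 5 h 15 min − 10 min = 5 h 5 min

5.08 hours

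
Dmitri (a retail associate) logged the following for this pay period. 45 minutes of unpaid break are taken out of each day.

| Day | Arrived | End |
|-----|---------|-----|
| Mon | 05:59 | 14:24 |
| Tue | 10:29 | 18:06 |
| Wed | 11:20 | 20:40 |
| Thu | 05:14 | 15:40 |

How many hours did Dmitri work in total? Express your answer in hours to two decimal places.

Mon: 05:59–14:24 = 8 h 25 min; less 45 min break → 7 h 40 min
Tue: 10:29–18:06 = 7 h 37 min; less 45 min break → 6 h 52 min
Wed: 11:20–20:40 = 9 h 20 min; less 45 min break → 8 h 35 min
Thu: 05:14–15:40 = 10 h 26 min; less 45 min break → 9 h 41 min
Total: 7 h 40 min + 6 h 52 min + 8 h 35 min + 9 h 41 min = 32 h 48 min.

32.80 hours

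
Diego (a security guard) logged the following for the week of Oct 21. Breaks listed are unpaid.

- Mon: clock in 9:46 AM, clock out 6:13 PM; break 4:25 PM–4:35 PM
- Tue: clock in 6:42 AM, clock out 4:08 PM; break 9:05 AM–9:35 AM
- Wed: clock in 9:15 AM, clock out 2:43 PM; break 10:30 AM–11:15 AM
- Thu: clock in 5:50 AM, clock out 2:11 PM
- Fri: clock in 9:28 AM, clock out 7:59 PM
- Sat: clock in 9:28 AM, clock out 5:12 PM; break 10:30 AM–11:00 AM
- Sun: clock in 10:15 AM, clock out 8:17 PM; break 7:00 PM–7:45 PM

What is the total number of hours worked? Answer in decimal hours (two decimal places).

Mon: 9:46 AM–6:13 PM = 8 h 27 min; less 10 min break → 8 h 17 min
Tue: 6:42 AM–4:08 PM = 9 h 26 min; less 30 min break → 8 h 56 min
Wed: 9:15 AM–2:43 PM = 5 h 28 min; less 45 min break → 4 h 43 min
Thu: 5:50 AM–2:11 PM = 8 h 21 min
Fri: 9:28 AM–7:59 PM = 10 h 31 min
Sat: 9:28 AM–5:12 PM = 7 h 44 min; less 30 min break → 7 h 14 min
Sun: 10:15 AM–8:17 PM = 10 h 2 min; less 45 min break → 9 h 17 min
Total: 8 h 17 min + 8 h 56 min + 4 h 43 min + 8 h 21 min + 10 h 31 min + 7 h 14 min + 9 h 17 min = 57 h 19 min.

57.32 hours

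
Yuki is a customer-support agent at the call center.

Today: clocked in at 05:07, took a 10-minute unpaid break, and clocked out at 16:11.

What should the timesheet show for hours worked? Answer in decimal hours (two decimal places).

10.90 hours

Today: 05:07–16:11 = 11 h 4 min; less 10 min break → 10 h 54 min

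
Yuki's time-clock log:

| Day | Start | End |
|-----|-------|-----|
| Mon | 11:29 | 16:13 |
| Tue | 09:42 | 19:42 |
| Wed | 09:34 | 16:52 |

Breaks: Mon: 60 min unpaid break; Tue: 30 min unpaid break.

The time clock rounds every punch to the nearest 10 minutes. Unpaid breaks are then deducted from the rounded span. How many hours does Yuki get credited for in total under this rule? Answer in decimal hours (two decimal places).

Mon: in 11:29→11:30, out 16:13→16:10; 4 h 40 min − 60 min = 3 h 40 min
Tue: in 09:42→09:40, out 19:42→19:40; 10 h 0 min − 30 min = 9 h 30 min
Wed: in 09:34→09:30, out 16:52→16:50; 7 h 20 min
Total credited: 20 h 30 min.

20.50 hours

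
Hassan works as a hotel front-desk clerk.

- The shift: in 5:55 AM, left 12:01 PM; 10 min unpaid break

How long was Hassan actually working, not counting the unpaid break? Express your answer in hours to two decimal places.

5.93 hours

The shift: 5:55 AM–12:01 PM = 6 h 6 min; less 10 min break → 5 h 56 min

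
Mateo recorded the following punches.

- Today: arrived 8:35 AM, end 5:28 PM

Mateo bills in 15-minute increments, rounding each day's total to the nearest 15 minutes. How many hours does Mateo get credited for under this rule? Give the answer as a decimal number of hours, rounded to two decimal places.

9.00 hours

Today: 8:35 AM–5:28 PM = 8 h 53 min → rounds to 9 h 0 min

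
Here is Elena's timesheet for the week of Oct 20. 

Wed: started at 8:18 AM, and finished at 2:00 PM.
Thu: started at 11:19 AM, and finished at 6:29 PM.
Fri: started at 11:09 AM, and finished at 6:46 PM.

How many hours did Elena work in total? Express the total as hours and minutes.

Wed: 8:18 AM–2:00 PM = 5 h 42 min
Thu: 11:19 AM–6:29 PM = 7 h 10 min
Fri: 11:09 AM–6:46 PM = 7 h 37 min
Total: 5 h 42 min + 7 h 10 min + 7 h 37 min = 20 h 29 min.

20 h 29 min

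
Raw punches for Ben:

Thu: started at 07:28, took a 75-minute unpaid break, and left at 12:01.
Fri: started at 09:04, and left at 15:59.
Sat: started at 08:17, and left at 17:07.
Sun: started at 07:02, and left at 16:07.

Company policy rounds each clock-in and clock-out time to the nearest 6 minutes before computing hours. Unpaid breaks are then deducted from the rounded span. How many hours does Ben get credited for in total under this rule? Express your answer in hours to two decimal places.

28.05 hours

Thu: in 07:28→07:30, out 12:01→12:00; 4 h 30 min − 75 min = 3 h 15 min
Fri: in 09:04→09:06, out 15:59→16:00; 6 h 54 min
Sat: in 08:17→08:18, out 17:07→17:06; 8 h 48 min
Sun: in 07:02→07:00, out 16:07→16:06; 9 h 6 min
Total credited: 28 h 3 min.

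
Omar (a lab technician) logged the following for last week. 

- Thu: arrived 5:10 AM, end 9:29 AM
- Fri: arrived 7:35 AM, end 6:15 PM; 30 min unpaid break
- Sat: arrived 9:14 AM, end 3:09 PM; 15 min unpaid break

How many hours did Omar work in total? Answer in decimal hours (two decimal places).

20.15 hours

Thu: 5:10 AM–9:29 AM = 4 h 19 min
Fri: 7:35 AM–6:15 PM = 10 h 40 min; less 30 min break → 10 h 10 min
Sat: 9:14 AM–3:09 PM = 5 h 55 min; less 15 min break → 5 h 40 min
Total: 4 h 19 min + 10 h 10 min + 5 h 40 min = 20 h 9 min.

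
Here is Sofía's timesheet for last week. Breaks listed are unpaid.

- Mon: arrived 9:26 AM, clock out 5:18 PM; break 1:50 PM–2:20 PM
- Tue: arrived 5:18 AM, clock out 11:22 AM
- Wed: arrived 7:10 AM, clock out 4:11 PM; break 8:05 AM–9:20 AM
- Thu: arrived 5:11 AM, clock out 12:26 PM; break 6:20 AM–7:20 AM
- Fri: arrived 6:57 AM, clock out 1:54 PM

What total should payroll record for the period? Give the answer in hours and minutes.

Mon: 9:26 AM–5:18 PM = 7 h 52 min; less 30 min break → 7 h 22 min
Tue: 5:18 AM–11:22 AM = 6 h 4 min
Wed: 7:10 AM–4:11 PM = 9 h 1 min; less 75 min break → 7 h 46 min
Thu: 5:11 AM–12:26 PM = 7 h 15 min; less 60 min break → 6 h 15 min
Fri: 6:57 AM–1:54 PM = 6 h 57 min
Total: 7 h 22 min + 6 h 4 min + 7 h 46 min + 6 h 15 min + 6 h 57 min = 34 h 24 min.

34 h 24 min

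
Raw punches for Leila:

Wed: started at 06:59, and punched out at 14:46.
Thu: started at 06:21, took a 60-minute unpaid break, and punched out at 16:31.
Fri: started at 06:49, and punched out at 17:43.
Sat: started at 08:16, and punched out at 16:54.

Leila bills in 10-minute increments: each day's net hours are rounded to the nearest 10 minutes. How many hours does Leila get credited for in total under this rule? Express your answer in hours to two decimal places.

36.50 hours

Wed: 06:59–14:46 = 7 h 47 min → rounds to 7 h 50 min
Thu: 06:21–16:31 = 10 h 10 min − 60 min = 9 h 10 min → rounds to 9 h 10 min
Fri: 06:49–17:43 = 10 h 54 min → rounds to 10 h 50 min
Sat: 08:16–16:54 = 8 h 38 min → rounds to 8 h 40 min
Total credited: 36 h 30 min.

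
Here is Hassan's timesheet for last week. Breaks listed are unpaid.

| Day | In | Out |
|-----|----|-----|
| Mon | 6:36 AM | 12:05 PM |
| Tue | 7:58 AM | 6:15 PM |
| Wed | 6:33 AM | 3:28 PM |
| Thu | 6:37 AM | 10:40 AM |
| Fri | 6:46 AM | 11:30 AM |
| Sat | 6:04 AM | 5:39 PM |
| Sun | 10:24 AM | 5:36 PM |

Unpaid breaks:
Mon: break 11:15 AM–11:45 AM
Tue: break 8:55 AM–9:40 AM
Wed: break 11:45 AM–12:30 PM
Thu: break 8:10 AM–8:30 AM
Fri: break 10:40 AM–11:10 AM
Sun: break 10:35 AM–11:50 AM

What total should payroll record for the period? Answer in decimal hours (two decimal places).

Mon: 6:36 AM–12:05 PM = 5 h 29 min; less 30 min break → 4 h 59 min
Tue: 7:58 AM–6:15 PM = 10 h 17 min; less 45 min break → 9 h 32 min
Wed: 6:33 AM–3:28 PM = 8 h 55 min; less 45 min break → 8 h 10 min
Thu: 6:37 AM–10:40 AM = 4 h 3 min; less 20 min break → 3 h 43 min
Fri: 6:46 AM–11:30 AM = 4 h 44 min; less 30 min break → 4 h 14 min
Sat: 6:04 AM–5:39 PM = 11 h 35 min
Sun: 10:24 AM–5:36 PM = 7 h 12 min; less 75 min break → 5 h 57 min
Total: 4 h 59 min + 9 h 32 min + 8 h 10 min + 3 h 43 min + 4 h 14 min + 11 h 35 min + 5 h 57 min = 48 h 10 min.

48.17 hours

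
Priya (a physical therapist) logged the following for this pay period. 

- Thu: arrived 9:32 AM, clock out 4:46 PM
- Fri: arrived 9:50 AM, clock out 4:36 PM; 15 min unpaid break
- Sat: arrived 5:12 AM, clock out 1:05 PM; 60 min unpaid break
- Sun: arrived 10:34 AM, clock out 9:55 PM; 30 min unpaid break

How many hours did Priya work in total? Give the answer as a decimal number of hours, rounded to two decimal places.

Thu: 9:32 AM–4:46 PM = 7 h 14 min
Fri: 9:50 AM–4:36 PM = 6 h 46 min; less 15 min break → 6 h 31 min
Sat: 5:12 AM–1:05 PM = 7 h 53 min; less 60 min break → 6 h 53 min
Sun: 10:34 AM–9:55 PM = 11 h 21 min; less 30 min break → 10 h 51 min
Total: 7 h 14 min + 6 h 31 min + 6 h 53 min + 10 h 51 min = 31 h 29 min.

31.48 hours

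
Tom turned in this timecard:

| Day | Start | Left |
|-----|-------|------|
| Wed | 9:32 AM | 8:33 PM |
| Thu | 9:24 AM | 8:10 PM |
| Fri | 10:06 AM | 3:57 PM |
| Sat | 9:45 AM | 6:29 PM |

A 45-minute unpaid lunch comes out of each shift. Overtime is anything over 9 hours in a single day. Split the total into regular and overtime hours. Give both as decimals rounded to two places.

Wed: 9:32 AM–8:33 PM = 11 h 1 min; less 45 min break → 10 h 16 min
Thu: 9:24 AM–8:10 PM = 10 h 46 min; less 45 min break → 10 h 1 min
Fri: 10:06 AM–3:57 PM = 5 h 51 min; less 45 min break → 5 h 6 min
Sat: 9:45 AM–6:29 PM = 8 h 44 min; less 45 min break → 7 h 59 min
Wed reg 9 h 0 min / OT 1 h 16 min; Thu reg 9 h 0 min / OT 1 h 1 min; Fri reg 5 h 6 min / OT 0 h 0 min; Sat reg 7 h 59 min / OT 0 h 0 min.
Totals: regular 31 h 5 min, overtime 2 h 17 min.

Regular 31.08 hours, overtime 2.28 hours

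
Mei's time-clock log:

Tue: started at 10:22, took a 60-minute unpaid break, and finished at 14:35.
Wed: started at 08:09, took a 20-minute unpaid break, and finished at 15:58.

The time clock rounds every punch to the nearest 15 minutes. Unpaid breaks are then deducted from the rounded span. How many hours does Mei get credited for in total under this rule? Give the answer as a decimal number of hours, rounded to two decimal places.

10.67 hours

Tue: in 10:22→10:15, out 14:35→14:30; 4 h 15 min − 60 min = 3 h 15 min
Wed: in 08:09→08:15, out 15:58→16:00; 7 h 45 min − 20 min = 7 h 25 min
Total credited: 10 h 40 min.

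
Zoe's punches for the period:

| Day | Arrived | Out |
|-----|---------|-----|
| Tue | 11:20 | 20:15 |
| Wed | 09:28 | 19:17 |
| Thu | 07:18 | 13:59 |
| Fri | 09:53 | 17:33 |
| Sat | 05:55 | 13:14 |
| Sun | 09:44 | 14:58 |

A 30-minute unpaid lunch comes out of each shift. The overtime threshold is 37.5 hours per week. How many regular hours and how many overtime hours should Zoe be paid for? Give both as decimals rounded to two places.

Tue: 11:20–20:15 = 8 h 55 min; less 30 min break → 8 h 25 min
Wed: 09:28–19:17 = 9 h 49 min; less 30 min break → 9 h 19 min
Thu: 07:18–13:59 = 6 h 41 min; less 30 min break → 6 h 11 min
Fri: 09:53–17:33 = 7 h 40 min; less 30 min break → 7 h 10 min
Sat: 05:55–13:14 = 7 h 19 min; less 30 min break → 6 h 49 min
Sun: 09:44–14:58 = 5 h 14 min; less 30 min break → 4 h 44 min
Total worked: 42 h 38 min = 42.63 h.
Threshold 37.5 h → overtime 5 h 8 min, regular 37 h 30 min.

Regular 37.50 hours, overtime 5.13 hours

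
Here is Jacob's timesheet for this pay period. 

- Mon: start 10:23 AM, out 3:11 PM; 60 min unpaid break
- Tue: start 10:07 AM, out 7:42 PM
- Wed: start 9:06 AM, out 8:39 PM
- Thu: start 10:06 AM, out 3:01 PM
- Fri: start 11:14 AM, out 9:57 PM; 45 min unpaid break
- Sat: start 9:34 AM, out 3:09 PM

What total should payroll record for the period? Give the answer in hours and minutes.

45 h 24 min

Mon: 10:23 AM–3:11 PM = 4 h 48 min; less 60 min break → 3 h 48 min
Tue: 10:07 AM–7:42 PM = 9 h 35 min
Wed: 9:06 AM–8:39 PM = 11 h 33 min
Thu: 10:06 AM–3:01 PM = 4 h 55 min
Fri: 11:14 AM–9:57 PM = 10 h 43 min; less 45 min break → 9 h 58 min
Sat: 9:34 AM–3:09 PM = 5 h 35 min
Total: 3 h 48 min + 9 h 35 min + 11 h 33 min + 4 h 55 min + 9 h 58 min + 5 h 35 min = 45 h 24 min.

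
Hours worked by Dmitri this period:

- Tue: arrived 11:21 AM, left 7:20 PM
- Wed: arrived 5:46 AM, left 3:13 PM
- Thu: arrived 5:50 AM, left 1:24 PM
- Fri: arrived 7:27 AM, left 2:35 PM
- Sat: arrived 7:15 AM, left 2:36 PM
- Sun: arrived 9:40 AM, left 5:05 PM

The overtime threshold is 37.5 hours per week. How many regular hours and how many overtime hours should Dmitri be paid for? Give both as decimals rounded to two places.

Regular 37.50 hours, overtime 9.40 hours

Tue: 11:21 AM–7:20 PM = 7 h 59 min
Wed: 5:46 AM–3:13 PM = 9 h 27 min
Thu: 5:50 AM–1:24 PM = 7 h 34 min
Fri: 7:27 AM–2:35 PM = 7 h 8 min
Sat: 7:15 AM–2:36 PM = 7 h 21 min
Sun: 9:40 AM–5:05 PM = 7 h 25 min
Total worked: 46 h 54 min = 46.90 h.
Threshold 37.5 h → overtime 9 h 24 min, regular 37 h 30 min.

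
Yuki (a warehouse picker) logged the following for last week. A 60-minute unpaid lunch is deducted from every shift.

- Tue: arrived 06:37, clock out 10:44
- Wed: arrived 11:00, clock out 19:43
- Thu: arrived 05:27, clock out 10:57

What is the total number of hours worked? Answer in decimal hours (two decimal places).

15.33 hours

Tue: 06:37–10:44 = 4 h 7 min; less 60 min break → 3 h 7 min
Wed: 11:00–19:43 = 8 h 43 min; less 60 min break → 7 h 43 min
Thu: 05:27–10:57 = 5 h 30 min; less 60 min break → 4 h 30 min
Total: 3 h 7 min + 7 h 43 min + 4 h 30 min = 15 h 20 min.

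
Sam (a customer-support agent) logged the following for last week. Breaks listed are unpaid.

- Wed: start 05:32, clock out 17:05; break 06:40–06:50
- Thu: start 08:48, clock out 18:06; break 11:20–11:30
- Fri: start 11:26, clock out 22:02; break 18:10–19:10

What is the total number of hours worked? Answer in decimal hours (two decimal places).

Wed: 05:32–17:05 = 11 h 33 min; less 10 min break → 11 h 23 min
Thu: 08:48–18:06 = 9 h 18 min; less 10 min break → 9 h 8 min
Fri: 11:26–22:02 = 10 h 36 min; less 60 min break → 9 h 36 min
Total: 11 h 23 min + 9 h 8 min + 9 h 36 min = 30 h 7 min.

30.12 hours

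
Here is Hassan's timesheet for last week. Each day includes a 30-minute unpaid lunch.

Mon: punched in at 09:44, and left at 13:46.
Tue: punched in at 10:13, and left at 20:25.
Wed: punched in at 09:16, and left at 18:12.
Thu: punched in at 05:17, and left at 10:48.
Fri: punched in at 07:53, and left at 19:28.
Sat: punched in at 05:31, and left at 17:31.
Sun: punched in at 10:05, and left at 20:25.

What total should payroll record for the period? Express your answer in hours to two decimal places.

Mon: 09:44–13:46 = 4 h 2 min; less 30 min break → 3 h 32 min
Tue: 10:13–20:25 = 10 h 12 min; less 30 min break → 9 h 42 min
Wed: 09:16–18:12 = 8 h 56 min; less 30 min break → 8 h 26 min
Thu: 05:17–10:48 = 5 h 31 min; less 30 min break → 5 h 1 min
Fri: 07:53–19:28 = 11 h 35 min; less 30 min break → 11 h 5 min
Sat: 05:31–17:31 = 12 h 0 min; less 30 min break → 11 h 30 min
Sun: 10:05–20:25 = 10 h 20 min; less 30 min break → 9 h 50 min
Total: 3 h 32 min + 9 h 42 min + 8 h 26 min + 5 h 1 min + 11 h 5 min + 11 h 30 min + 9 h 50 min = 59 h 6 min.

59.10 hours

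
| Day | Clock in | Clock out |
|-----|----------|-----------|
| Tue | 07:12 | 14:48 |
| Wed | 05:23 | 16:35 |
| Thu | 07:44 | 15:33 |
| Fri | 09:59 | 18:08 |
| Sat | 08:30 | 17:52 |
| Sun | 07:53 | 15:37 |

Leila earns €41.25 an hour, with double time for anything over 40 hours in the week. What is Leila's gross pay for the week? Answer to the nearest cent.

Tue: 07:12–14:48 = 7 h 36 min
Wed: 05:23–16:35 = 11 h 12 min
Thu: 07:44–15:33 = 7 h 49 min
Fri: 09:59–18:08 = 8 h 9 min
Sat: 08:30–17:52 = 9 h 22 min
Sun: 07:53–15:37 = 7 h 44 min
Total worked: 51 h 52 min = 3112 min.
Regular 40 h 0 min = 2400 min at €41.25/h; overtime 11 h 52 min = 712 min at €82.50/h.
Pay = (2400 × €41.25 + 712 × €82.50) ÷ 60 = €2629.00.

€2629.00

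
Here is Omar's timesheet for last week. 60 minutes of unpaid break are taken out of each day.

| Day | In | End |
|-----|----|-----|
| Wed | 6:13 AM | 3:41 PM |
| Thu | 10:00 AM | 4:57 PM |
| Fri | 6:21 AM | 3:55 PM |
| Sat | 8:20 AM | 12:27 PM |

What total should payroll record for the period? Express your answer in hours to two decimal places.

Wed: 6:13 AM–3:41 PM = 9 h 28 min; less 60 min break → 8 h 28 min
Thu: 10:00 AM–4:57 PM = 6 h 57 min; less 60 min break → 5 h 57 min
Fri: 6:21 AM–3:55 PM = 9 h 34 min; less 60 min break → 8 h 34 min
Sat: 8:20 AM–12:27 PM = 4 h 7 min; less 60 min break → 3 h 7 min
Total: 8 h 28 min + 5 h 57 min + 8 h 34 min + 3 h 7 min = 26 h 6 min.

26.10 hours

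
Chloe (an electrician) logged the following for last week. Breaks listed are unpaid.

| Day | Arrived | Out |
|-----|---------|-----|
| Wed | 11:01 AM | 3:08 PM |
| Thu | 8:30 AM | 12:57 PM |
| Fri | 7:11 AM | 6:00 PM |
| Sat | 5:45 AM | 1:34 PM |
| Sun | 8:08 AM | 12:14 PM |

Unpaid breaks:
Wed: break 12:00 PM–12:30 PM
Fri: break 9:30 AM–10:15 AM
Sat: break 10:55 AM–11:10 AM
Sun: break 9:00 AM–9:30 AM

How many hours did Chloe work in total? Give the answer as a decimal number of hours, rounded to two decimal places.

Wed: 11:01 AM–3:08 PM = 4 h 7 min; less 30 min break → 3 h 37 min
Thu: 8:30 AM–12:57 PM = 4 h 27 min
Fri: 7:11 AM–6:00 PM = 10 h 49 min; less 45 min break → 10 h 4 min
Sat: 5:45 AM–1:34 PM = 7 h 49 min; less 15 min break → 7 h 34 min
Sun: 8:08 AM–12:14 PM = 4 h 6 min; less 30 min break → 3 h 36 min
Total: 3 h 37 min + 4 h 27 min + 10 h 4 min + 7 h 34 min + 3 h 36 min = 29 h 18 min.

29.30 hours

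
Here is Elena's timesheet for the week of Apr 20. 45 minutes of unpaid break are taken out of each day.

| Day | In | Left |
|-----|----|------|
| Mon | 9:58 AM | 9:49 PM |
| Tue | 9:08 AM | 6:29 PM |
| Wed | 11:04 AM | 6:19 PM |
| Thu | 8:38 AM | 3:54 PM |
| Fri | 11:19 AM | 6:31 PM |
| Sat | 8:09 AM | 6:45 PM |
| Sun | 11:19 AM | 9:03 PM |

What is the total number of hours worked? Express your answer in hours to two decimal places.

Mon: 9:58 AM–9:49 PM = 11 h 51 min; less 45 min break → 11 h 6 min
Tue: 9:08 AM–6:29 PM = 9 h 21 min; less 45 min break → 8 h 36 min
Wed: 11:04 AM–6:19 PM = 7 h 15 min; less 45 min break → 6 h 30 min
Thu: 8:38 AM–3:54 PM = 7 h 16 min; less 45 min break → 6 h 31 min
Fri: 11:19 AM–6:31 PM = 7 h 12 min; less 45 min break → 6 h 27 min
Sat: 8:09 AM–6:45 PM = 10 h 36 min; less 45 min break → 9 h 51 min
Sun: 11:19 AM–9:03 PM = 9 h 44 min; less 45 min break → 8 h 59 min
Total: 11 h 6 min + 8 h 36 min + 6 h 30 min + 6 h 31 min + 6 h 27 min + 9 h 51 min + 8 h 59 min = 58 h 0 min.

58.00 hours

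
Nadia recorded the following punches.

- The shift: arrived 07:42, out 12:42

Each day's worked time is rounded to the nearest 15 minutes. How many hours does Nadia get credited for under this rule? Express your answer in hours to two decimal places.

5.00 hours

The shift: 07:42–12:42 = 5 h 0 min → rounds to 5 h 0 min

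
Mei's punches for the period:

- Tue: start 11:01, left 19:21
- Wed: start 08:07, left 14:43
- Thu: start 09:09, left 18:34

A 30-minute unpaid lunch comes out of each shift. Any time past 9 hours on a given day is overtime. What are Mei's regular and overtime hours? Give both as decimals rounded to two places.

Tue: 11:01–19:21 = 8 h 20 min; less 30 min break → 7 h 50 min
Wed: 08:07–14:43 = 6 h 36 min; less 30 min break → 6 h 6 min
Thu: 09:09–18:34 = 9 h 25 min; less 30 min break → 8 h 55 min
Tue reg 7 h 50 min / OT 0 h 0 min; Wed reg 6 h 6 min / OT 0 h 0 min; Thu reg 8 h 55 min / OT 0 h 0 min.
Totals: regular 22 h 51 min, overtime 0 h 0 min.

Regular 22.85 hours, overtime 0.00 hours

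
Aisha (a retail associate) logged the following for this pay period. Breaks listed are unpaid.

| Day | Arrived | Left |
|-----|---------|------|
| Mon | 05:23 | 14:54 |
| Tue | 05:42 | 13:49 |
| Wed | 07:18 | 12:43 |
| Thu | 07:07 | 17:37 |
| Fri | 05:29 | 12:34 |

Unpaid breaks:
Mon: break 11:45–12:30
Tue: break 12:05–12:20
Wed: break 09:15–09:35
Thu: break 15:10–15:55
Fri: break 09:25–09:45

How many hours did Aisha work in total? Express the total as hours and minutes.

Mon: 05:23–14:54 = 9 h 31 min; less 45 min break → 8 h 46 min
Tue: 05:42–13:49 = 8 h 7 min; less 15 min break → 7 h 52 min
Wed: 07:18–12:43 = 5 h 25 min; less 20 min break → 5 h 5 min
Thu: 07:07–17:37 = 10 h 30 min; less 45 min break → 9 h 45 min
Fri: 05:29–12:34 = 7 h 5 min; less 20 min break → 6 h 45 min
Total: 8 h 46 min + 7 h 52 min + 5 h 5 min + 9 h 45 min + 6 h 45 min = 38 h 13 min.

38 h 13 min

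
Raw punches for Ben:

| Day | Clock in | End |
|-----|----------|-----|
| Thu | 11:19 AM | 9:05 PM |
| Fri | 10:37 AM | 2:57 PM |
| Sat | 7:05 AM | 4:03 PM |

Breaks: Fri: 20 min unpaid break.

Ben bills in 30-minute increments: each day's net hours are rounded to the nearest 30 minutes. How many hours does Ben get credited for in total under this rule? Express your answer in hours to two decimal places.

Thu: 11:19 AM–9:05 PM = 9 h 46 min → rounds to 10 h 0 min
Fri: 10:37 AM–2:57 PM = 4 h 20 min − 20 min = 4 h 0 min → rounds to 4 h 0 min
Sat: 7:05 AM–4:03 PM = 8 h 58 min → rounds to 9 h 0 min
Total credited: 23 h 0 min.

23.00 hours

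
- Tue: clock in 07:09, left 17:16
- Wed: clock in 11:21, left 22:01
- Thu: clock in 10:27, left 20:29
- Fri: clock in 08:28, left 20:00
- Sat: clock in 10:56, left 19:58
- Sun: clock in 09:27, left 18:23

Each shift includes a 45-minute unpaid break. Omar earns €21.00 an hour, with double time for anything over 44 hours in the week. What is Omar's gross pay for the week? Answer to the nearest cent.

€1420.30

Tue: 07:09–17:16 = 10 h 7 min; less 45 min break → 9 h 22 min
Wed: 11:21–22:01 = 10 h 40 min; less 45 min break → 9 h 55 min
Thu: 10:27–20:29 = 10 h 2 min; less 45 min break → 9 h 17 min
Fri: 08:28–20:00 = 11 h 32 min; less 45 min break → 10 h 47 min
Sat: 10:56–19:58 = 9 h 2 min; less 45 min break → 8 h 17 min
Sun: 09:27–18:23 = 8 h 56 min; less 45 min break → 8 h 11 min
Total worked: 55 h 49 min = 3349 min.
Regular 44 h 0 min = 2640 min at €21.00/h; overtime 11 h 49 min = 709 min at €42.00/h.
Pay = (2640 × €21.00 + 709 × €42.00) ÷ 60 = €1420.30.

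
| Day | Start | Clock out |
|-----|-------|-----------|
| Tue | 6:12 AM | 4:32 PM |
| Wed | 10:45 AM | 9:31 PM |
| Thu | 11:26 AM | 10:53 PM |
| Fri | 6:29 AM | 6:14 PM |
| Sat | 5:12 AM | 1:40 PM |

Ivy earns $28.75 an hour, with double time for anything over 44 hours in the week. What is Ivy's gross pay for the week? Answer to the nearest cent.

Tue: 6:12 AM–4:32 PM = 10 h 20 min
Wed: 10:45 AM–9:31 PM = 10 h 46 min
Thu: 11:26 AM–10:53 PM = 11 h 27 min
Fri: 6:29 AM–6:14 PM = 11 h 45 min
Sat: 5:12 AM–1:40 PM = 8 h 28 min
Total worked: 52 h 46 min = 3166 min.
Regular 44 h 0 min = 2640 min at $28.75/h; overtime 8 h 46 min = 526 min at $57.50/h.
Pay = (2640 × $28.75 + 526 × $57.50) ÷ 60 = $1769.08.

$1769.08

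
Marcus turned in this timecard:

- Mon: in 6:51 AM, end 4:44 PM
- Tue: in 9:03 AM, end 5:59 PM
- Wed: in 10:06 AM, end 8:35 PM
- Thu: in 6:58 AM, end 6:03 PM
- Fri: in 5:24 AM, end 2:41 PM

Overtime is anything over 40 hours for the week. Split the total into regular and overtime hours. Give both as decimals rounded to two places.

Mon: 6:51 AM–4:44 PM = 9 h 53 min
Tue: 9:03 AM–5:59 PM = 8 h 56 min
Wed: 10:06 AM–8:35 PM = 10 h 29 min
Thu: 6:58 AM–6:03 PM = 11 h 5 min
Fri: 5:24 AM–2:41 PM = 9 h 17 min
Total worked: 49 h 40 min = 49.67 h.
Threshold 40 h → overtime 9 h 40 min, regular 40 h 0 min.

Regular 40.00 hours, overtime 9.67 hours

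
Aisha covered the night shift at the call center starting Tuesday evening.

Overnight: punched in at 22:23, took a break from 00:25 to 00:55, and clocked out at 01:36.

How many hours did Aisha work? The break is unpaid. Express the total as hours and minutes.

2 h 43 min

Overnight: 22:23 → midnight = 1 h 37 min; midnight → 01:36 = 1 h 36 min; span 3 h 13 min; less 30 min break → 2 h 43 min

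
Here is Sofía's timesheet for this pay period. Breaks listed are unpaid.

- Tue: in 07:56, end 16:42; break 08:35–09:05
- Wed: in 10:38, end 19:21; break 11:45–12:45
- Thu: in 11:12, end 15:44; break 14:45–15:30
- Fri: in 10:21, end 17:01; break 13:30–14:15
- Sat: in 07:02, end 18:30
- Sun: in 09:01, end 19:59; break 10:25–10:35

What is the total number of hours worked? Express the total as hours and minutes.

47 h 57 min

Tue: 07:56–16:42 = 8 h 46 min; less 30 min break → 8 h 16 min
Wed: 10:38–19:21 = 8 h 43 min; less 60 min break → 7 h 43 min
Thu: 11:12–15:44 = 4 h 32 min; less 45 min break → 3 h 47 min
Fri: 10:21–17:01 = 6 h 40 min; less 45 min break → 5 h 55 min
Sat: 07:02–18:30 = 11 h 28 min
Sun: 09:01–19:59 = 10 h 58 min; less 10 min break → 10 h 48 min
Total: 8 h 16 min + 7 h 43 min + 3 h 47 min + 5 h 55 min + 11 h 28 min + 10 h 48 min = 47 h 57 min.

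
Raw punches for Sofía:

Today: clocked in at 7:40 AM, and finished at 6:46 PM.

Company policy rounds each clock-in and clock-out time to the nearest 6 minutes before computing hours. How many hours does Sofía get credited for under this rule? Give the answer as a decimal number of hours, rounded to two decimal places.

11.10 hours

Today: in 7:40 AM→7:42 AM, out 6:46 PM→6:48 PM; 11 h 6 min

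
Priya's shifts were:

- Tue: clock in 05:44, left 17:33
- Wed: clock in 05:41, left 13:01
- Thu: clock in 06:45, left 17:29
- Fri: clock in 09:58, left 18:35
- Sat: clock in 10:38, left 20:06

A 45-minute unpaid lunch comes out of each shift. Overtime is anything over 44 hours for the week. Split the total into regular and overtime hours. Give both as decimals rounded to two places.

Regular 44.00 hours, overtime 0.22 hours

Tue: 05:44–17:33 = 11 h 49 min; less 45 min break → 11 h 4 min
Wed: 05:41–13:01 = 7 h 20 min; less 45 min break → 6 h 35 min
Thu: 06:45–17:29 = 10 h 44 min; less 45 min break → 9 h 59 min
Fri: 09:58–18:35 = 8 h 37 min; less 45 min break → 7 h 52 min
Sat: 10:38–20:06 = 9 h 28 min; less 45 min break → 8 h 43 min
Total worked: 44 h 13 min = 44.22 h.
Threshold 44 h → overtime 0 h 13 min, regular 44 h 0 min.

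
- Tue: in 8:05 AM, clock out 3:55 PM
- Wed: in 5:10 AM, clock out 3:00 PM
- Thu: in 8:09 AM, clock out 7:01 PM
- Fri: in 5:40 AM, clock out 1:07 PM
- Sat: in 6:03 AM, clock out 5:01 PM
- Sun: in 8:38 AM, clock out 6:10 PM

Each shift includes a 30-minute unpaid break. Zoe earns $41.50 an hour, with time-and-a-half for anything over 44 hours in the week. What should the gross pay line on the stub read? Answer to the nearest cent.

Tue: 8:05 AM–3:55 PM = 7 h 50 min; less 30 min break → 7 h 20 min
Wed: 5:10 AM–3:00 PM = 9 h 50 min; less 30 min break → 9 h 20 min
Thu: 8:09 AM–7:01 PM = 10 h 52 min; less 30 min break → 10 h 22 min
Fri: 5:40 AM–1:07 PM = 7 h 27 min; less 30 min break → 6 h 57 min
Sat: 6:03 AM–5:01 PM = 10 h 58 min; less 30 min break → 10 h 28 min
Sun: 8:38 AM–6:10 PM = 9 h 32 min; less 30 min break → 9 h 2 min
Total worked: 53 h 29 min = 3209 min.
Regular 44 h 0 min = 2640 min at $41.50/h; overtime 9 h 29 min = 569 min at $62.25/h.
Pay = (2640 × $41.50 + 569 × $62.25) ÷ 60 = $2416.34.

$2416.34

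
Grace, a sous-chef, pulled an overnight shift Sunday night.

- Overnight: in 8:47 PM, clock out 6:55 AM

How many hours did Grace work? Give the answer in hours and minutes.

10 h 8 min

Overnight: 8:47 PM → midnight = 3 h 13 min; midnight → 6:55 AM = 6 h 55 min; span 10 h 8 min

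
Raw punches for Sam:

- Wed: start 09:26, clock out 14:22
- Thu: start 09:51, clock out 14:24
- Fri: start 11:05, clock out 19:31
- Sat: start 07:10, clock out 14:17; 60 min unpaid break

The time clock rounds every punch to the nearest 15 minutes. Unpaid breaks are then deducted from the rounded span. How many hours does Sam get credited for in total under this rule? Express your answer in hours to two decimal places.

Wed: in 09:26→09:30, out 14:22→14:15; 4 h 45 min
Thu: in 09:51→09:45, out 14:24→14:30; 4 h 45 min
Fri: in 11:05→11:00, out 19:31→19:30; 8 h 30 min
Sat: in 07:10→07:15, out 14:17→14:15; 7 h 0 min − 60 min = 6 h 0 min
Total credited: 24 h 0 min.

24.00 hours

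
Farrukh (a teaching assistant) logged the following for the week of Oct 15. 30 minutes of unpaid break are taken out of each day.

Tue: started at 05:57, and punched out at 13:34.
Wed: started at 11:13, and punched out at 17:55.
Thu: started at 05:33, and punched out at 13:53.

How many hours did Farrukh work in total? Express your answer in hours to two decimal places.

21.15 hours

Tue: 05:57–13:34 = 7 h 37 min; less 30 min break → 7 h 7 min
Wed: 11:13–17:55 = 6 h 42 min; less 30 min break → 6 h 12 min
Thu: 05:33–13:53 = 8 h 20 min; less 30 min break → 7 h 50 min
Total: 7 h 7 min + 6 h 12 min + 7 h 50 min = 21 h 9 min.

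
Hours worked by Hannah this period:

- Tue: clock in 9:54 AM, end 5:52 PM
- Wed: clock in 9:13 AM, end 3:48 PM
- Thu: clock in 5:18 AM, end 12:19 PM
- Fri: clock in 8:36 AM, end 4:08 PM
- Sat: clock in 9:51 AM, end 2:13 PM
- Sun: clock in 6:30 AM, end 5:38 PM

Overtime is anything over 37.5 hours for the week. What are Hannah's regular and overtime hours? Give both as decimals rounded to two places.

Regular 37.50 hours, overtime 7.10 hours

Tue: 9:54 AM–5:52 PM = 7 h 58 min
Wed: 9:13 AM–3:48 PM = 6 h 35 min
Thu: 5:18 AM–12:19 PM = 7 h 1 min
Fri: 8:36 AM–4:08 PM = 7 h 32 min
Sat: 9:51 AM–2:13 PM = 4 h 22 min
Sun: 6:30 AM–5:38 PM = 11 h 8 min
Total worked: 44 h 36 min = 44.60 h.
Threshold 37.5 h → overtime 7 h 6 min, regular 37 h 30 min.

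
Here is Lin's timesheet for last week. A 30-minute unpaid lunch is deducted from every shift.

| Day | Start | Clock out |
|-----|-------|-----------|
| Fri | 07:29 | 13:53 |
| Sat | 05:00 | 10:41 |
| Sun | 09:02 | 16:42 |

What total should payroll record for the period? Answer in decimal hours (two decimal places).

18.25 hours

Fri: 07:29–13:53 = 6 h 24 min; less 30 min break → 5 h 54 min
Sat: 05:00–10:41 = 5 h 41 min; less 30 min break → 5 h 11 min
Sun: 09:02–16:42 = 7 h 40 min; less 30 min break → 7 h 10 min
Total: 5 h 54 min + 5 h 11 min + 7 h 10 min = 18 h 15 min.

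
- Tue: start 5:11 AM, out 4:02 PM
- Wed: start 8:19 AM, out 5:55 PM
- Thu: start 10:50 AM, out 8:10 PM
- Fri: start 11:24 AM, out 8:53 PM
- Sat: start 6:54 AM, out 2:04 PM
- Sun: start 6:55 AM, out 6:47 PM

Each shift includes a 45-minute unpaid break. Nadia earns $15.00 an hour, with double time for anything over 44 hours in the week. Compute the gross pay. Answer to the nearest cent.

Tue: 5:11 AM–4:02 PM = 10 h 51 min; less 45 min break → 10 h 6 min
Wed: 8:19 AM–5:55 PM = 9 h 36 min; less 45 min break → 8 h 51 min
Thu: 10:50 AM–8:10 PM = 9 h 20 min; less 45 min break → 8 h 35 min
Fri: 11:24 AM–8:53 PM = 9 h 29 min; less 45 min break → 8 h 44 min
Sat: 6:54 AM–2:04 PM = 7 h 10 min; less 45 min break → 6 h 25 min
Sun: 6:55 AM–6:47 PM = 11 h 52 min; less 45 min break → 11 h 7 min
Total worked: 53 h 48 min = 3228 min.
Regular 44 h 0 min = 2640 min at $15.00/h; overtime 9 h 48 min = 588 min at $30.00/h.
Pay = (2640 × $15.00 + 588 × $30.00) ÷ 60 = $954.00.

$954.00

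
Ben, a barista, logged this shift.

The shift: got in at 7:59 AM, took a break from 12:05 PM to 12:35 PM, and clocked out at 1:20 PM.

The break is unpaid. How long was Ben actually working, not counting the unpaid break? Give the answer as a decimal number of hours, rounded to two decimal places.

The shift: 7:59 AM–1:20 PM = 5 h 21 min; less 30 min break → 4 h 51 min

4.85 hours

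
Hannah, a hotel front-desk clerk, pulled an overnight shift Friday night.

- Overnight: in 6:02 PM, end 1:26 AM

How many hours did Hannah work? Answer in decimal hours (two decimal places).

Overnight: 6:02 PM → midnight = 5 h 58 min; midnight → 1:26 AM = 1 h 26 min; span 7 h 24 min

7.40 hours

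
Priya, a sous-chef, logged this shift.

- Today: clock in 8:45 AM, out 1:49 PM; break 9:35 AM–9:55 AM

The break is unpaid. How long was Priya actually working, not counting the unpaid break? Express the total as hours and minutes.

4 h 44 min

Today: 8:45 AM–1:49 PM = 5 h 4 min; less 20 min break → 4 h 44 min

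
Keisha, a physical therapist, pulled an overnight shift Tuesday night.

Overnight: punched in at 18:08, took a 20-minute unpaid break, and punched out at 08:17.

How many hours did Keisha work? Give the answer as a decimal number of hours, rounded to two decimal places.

Overnight: 18:08 → midnight = 5 h 52 min; midnight → 08:17 = 8 h 17 min; span 14 h 9 min; less 20 min break → 13 h 49 min

13.82 hours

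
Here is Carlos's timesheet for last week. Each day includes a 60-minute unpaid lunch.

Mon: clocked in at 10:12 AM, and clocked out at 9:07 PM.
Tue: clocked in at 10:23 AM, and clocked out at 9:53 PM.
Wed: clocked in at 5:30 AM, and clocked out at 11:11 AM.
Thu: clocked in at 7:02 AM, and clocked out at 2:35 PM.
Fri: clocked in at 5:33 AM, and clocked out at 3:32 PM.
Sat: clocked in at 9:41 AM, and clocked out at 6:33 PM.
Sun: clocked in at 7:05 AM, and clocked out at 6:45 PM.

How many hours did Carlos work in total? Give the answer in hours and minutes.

Mon: 10:12 AM–9:07 PM = 10 h 55 min; less 60 min break → 9 h 55 min
Tue: 10:23 AM–9:53 PM = 11 h 30 min; less 60 min break → 10 h 30 min
Wed: 5:30 AM–11:11 AM = 5 h 41 min; less 60 min break → 4 h 41 min
Thu: 7:02 AM–2:35 PM = 7 h 33 min; less 60 min break → 6 h 33 min
Fri: 5:33 AM–3:32 PM = 9 h 59 min; less 60 min break → 8 h 59 min
Sat: 9:41 AM–6:33 PM = 8 h 52 min; less 60 min break → 7 h 52 min
Sun: 7:05 AM–6:45 PM = 11 h 40 min; less 60 min break → 10 h 40 min
Total: 9 h 55 min + 10 h 30 min + 4 h 41 min + 6 h 33 min + 8 h 59 min + 7 h 52 min + 10 h 40 min = 59 h 10 min.

59 h 10 min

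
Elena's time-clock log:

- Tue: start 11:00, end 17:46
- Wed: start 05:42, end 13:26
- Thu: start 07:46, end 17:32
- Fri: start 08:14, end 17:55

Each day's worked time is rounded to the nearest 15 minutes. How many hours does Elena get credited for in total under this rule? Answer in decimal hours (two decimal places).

34.00 hours

Tue: 11:00–17:46 = 6 h 46 min → rounds to 6 h 45 min
Wed: 05:42–13:26 = 7 h 44 min → rounds to 7 h 45 min
Thu: 07:46–17:32 = 9 h 46 min → rounds to 9 h 45 min
Fri: 08:14–17:55 = 9 h 41 min → rounds to 9 h 45 min
Total credited: 34 h 0 min.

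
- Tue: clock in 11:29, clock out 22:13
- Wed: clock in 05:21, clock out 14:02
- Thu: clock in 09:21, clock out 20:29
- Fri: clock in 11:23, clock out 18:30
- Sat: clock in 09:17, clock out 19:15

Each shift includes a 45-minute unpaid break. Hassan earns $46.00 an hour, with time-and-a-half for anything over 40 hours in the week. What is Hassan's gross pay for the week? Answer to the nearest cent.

Tue: 11:29–22:13 = 10 h 44 min; less 45 min break → 9 h 59 min
Wed: 05:21–14:02 = 8 h 41 min; less 45 min break → 7 h 56 min
Thu: 09:21–20:29 = 11 h 8 min; less 45 min break → 10 h 23 min
Fri: 11:23–18:30 = 7 h 7 min; less 45 min break → 6 h 22 min
Sat: 09:17–19:15 = 9 h 58 min; less 45 min break → 9 h 13 min
Total worked: 43 h 53 min = 2633 min.
Regular 40 h 0 min = 2400 min at $46.00/h; overtime 3 h 53 min = 233 min at $69.00/h.
Pay = (2400 × $46.00 + 233 × $69.00) ÷ 60 = $2107.95.

$2107.95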